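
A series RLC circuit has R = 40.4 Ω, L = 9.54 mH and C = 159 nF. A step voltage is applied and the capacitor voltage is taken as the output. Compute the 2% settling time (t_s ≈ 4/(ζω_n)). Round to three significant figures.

t_s ≈ 0.00189 s

For a series RLC circuit (capacitor voltage as output), ω_n = 1/√(LC) = 1/√(9.54 mH · 159 nF) = 25700 rad/s.
ζ = (R/2)·√(C/L) = (40.4/2)·√(159 nF/9.54 mH) = 0.0825.
t_s ≈ 4/(ζω_n) = 0.00189 s.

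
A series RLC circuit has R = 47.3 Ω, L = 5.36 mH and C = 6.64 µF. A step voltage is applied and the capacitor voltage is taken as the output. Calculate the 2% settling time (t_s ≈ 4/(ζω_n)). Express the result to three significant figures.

For a series RLC circuit (capacitor voltage as output), ω_n = 1/√(LC) = 1/√(5.36 mH · 6.64 µF) = 5300 rad/s.
ζ = (R/2)·√(C/L) = (47.3/2)·√(6.64 µF/5.36 mH) = 0.832.
t_s ≈ 4/(ζω_n) = 0.000907 s.

t_s ≈ 0.000907 s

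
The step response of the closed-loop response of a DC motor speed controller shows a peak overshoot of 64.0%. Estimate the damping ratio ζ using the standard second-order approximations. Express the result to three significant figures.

ζ ≈ 0.141

Inverting the overshoot relation: ζ = |ln 0.640|/√(π² + ln²0.640) = 0.141.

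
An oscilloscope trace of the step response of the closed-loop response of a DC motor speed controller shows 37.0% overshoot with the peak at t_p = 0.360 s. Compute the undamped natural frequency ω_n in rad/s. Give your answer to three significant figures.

ω_n ≈ 9.15 rad/s

The overshoot fixes ζ = −ln(OS)/√(π²+ln²(OS)) = 0.302.
From t_p = π/ω_d, ω_d = π/0.360 = 8.73 rad/s, so ω_n = ω_d/√(1−ζ²) = 9.15 rad/s.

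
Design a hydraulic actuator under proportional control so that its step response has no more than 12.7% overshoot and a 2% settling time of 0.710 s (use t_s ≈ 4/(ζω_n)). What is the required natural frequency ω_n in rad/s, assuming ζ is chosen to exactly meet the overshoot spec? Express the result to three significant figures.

From %OS = 100·exp(−πζ/√(1−ζ²)), invert to get ζ = −ln(OS)/√(π² + ln²(OS)) with OS = 0.127.
−ln 0.127 = 2.064, so ζ = 2.064/√(π² + 4.258) = 0.549.
From t_s ≈ 4/(ζω_n): ω_n = 4/(ζ·t_s) = 4/(0.549·0.710) = 10.3 rad/s.

ω_n ≈ 10.3 rad/s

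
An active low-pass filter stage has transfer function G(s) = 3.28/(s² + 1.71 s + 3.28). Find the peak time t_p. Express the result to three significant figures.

ω_n = √3.28 = 1.81 rad/s; ζ = 1.71/(2·1.81) = 0.472.
The damped frequency ω_d = ω_n√(1−ζ²) = 1.60 rad/s. Then t_p = π/ω_d = 1.97 s.

t_p ≈ 1.97 s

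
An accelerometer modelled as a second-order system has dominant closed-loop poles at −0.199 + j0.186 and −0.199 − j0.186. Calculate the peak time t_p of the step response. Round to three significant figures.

t_p = π/ω_d with ω_d = 0.186 (the imaginary part), so t_p = 16.9 s.

t_p ≈ 16.9 s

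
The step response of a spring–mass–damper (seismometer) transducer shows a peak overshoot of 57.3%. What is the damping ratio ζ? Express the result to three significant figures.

ζ ≈ 0.175

ζ = −ln(OS)/√(π² + (ln OS)²). With OS = 0.573, ln OS = −0.5569 and ζ = 0.5569/3.191 = 0.175.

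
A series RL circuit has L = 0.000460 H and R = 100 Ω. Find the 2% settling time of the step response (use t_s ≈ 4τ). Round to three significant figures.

t_s ≈ 0.0000184 s

τ = L/R = 0.000460/100 = 0.00000460 s.
t_s ≈ 4τ = 0.0000184 s.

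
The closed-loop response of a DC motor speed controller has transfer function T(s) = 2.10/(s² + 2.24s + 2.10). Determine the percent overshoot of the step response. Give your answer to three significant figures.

Matching coefficients with s² + 2ζω_n s + ω_n² gives ω_n² = 2.10 ⇒ ω_n = 1.45 rad/s, and ζ = 2.24/(2ω_n) = 0.773.
%OS = 100 e^{−πζ/√(1−ζ²)} with ζ = 0.773 gives 2.18%.

%OS ≈ 2.18%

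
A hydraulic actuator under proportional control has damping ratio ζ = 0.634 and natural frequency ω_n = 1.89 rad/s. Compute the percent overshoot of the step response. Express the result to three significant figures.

For an underdamped second-order system, %OS = 100·exp(−πζ/√(1−ζ²)).
πζ/√(1−ζ²) = π·0.634/√(1−0.402) = 2.576, so %OS = 100·e^(−2.576) = 7.61%.

%OS ≈ 7.61%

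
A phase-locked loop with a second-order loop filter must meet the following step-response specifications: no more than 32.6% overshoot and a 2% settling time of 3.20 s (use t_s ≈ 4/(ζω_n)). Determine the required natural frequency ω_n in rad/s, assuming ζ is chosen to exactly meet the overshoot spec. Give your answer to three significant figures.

Inverting the overshoot relation: ζ = |ln 0.326|/√(π² + ln²0.326) = 0.336.
From t_s ≈ 4/(ζω_n): ω_n = 4/(ζ·t_s) = 4/(0.336·3.20) = 3.72 rad/s.

ω_n ≈ 3.72 rad/s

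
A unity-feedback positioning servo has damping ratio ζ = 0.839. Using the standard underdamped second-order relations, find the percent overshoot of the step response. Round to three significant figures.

%OS ≈ 0.788%

For an underdamped second-order system, %OS = 100·exp(−πζ/√(1−ζ²)).
πζ/√(1−ζ²) = π·0.839/√(1−0.704) = 4.844, so %OS = 100·e^(−4.844) = 0.788%.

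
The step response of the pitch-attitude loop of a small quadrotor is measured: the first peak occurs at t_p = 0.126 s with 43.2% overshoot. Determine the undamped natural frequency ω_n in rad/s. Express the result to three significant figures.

ω_n ≈ 25.8 rad/s

From the overshoot, ζ = −ln(OS)/√(π²+ln²(OS)) = 0.258.
t_p = π/ω_d ⇒ ω_d = 24.9 rad/s; then ω_n = ω_d/√(1−ζ²) = 25.8 rad/s.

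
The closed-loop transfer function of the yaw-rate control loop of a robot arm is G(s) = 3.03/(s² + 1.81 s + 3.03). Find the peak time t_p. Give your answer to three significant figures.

Comparing the denominator to s² + 2ζω_n s + ω_n²: ω_n = √3.03 = 1.74 rad/s, and 2ζω_n = 1.81 so ζ = 1.81/(2·1.74) = 0.520.
The damped frequency ω_d = ω_n√(1−ζ²) = 1.49 rad/s. Then t_p = π/ω_d = 2.11 s.

t_p ≈ 2.11 s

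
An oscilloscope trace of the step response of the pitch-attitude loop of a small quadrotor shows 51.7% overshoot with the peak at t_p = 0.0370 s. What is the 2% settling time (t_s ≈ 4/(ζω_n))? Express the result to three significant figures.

t_s ≈ 0.224 s

From the overshoot, ζ = −ln(OS)/√(π²+ln²(OS)) = 0.206.
t_p = π/ω_d ⇒ ω_d = 84.9 rad/s; then ω_n = ω_d/√(1−ζ²) = 86.8 rad/s.
t_s ≈ 4/(ζω_n) = 4/(0.206·86.8) = 0.224 s.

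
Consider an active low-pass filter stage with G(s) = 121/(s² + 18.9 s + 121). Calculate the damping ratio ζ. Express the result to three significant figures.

Matching coefficients with s² + 2ζω_n s + ω_n² gives ω_n² = 121 ⇒ ω_n = 11.0 rad/s, and ζ = 18.9/(2ω_n) = 0.859.

ζ ≈ 0.859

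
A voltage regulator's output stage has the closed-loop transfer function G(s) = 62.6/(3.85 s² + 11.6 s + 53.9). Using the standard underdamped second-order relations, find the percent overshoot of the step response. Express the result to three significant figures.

%OS ≈ 25.1%

Dividing through by 3.85: denominator becomes s² + 3.013 s + 14.00.
So ω_n = √14.00 = 3.74 rad/s and ζ = 3.013/(2·3.74) = 0.403.
Overshoot: exp(−π·0.403/√(1−0.403²)) = 0.251, i.e. 25.1%.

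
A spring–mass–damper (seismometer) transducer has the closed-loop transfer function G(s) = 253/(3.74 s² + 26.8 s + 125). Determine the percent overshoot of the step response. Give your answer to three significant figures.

Dividing through by 3.74: denominator becomes s² + 7.166 s + 33.42.
So ω_n = √33.42 = 5.78 rad/s and ζ = 7.166/(2·5.78) = 0.620.
%OS = 100·exp(−πζ/√(1−ζ²)) = 8.37%.

%OS ≈ 8.37%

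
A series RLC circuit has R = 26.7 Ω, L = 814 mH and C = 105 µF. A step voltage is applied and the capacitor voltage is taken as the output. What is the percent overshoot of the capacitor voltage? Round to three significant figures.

%OS ≈ 61.8%

For a series RLC circuit (capacitor voltage as output), ω_n = 1/√(LC) = 1/√(814 mH · 105 µF) = 108 rad/s.
ζ = (R/2)·√(C/L) = (26.7/2)·√(105 µF/814 mH) = 0.152.
%OS = 100·exp(−πζ/√(1−ζ²)) = 61.8%.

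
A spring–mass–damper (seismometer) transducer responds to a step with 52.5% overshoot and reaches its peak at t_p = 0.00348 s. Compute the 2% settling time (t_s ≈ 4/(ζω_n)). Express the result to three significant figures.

t_s ≈ 0.0216 s

From the overshoot, ζ = −ln(OS)/√(π²+ln²(OS)) = 0.201.
t_p = π/ω_d ⇒ ω_d = 903 rad/s; then ω_n = ω_d/√(1−ζ²) = 922 rad/s.
t_s ≈ 4/(ζω_n) = 4/(0.201·922) = 0.0216 s.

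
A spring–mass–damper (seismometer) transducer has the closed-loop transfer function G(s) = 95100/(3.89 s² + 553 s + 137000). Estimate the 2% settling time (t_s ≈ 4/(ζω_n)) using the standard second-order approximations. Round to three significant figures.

Dividing through by 3.89: denominator becomes s² + 142.2 s + 35220.
So ω_n = √35220 = 188 rad/s and ζ = 142.2/(2·188) = 0.379.
t_s ≈ 4/(ζω_n) = 0.0563 s.

t_s ≈ 0.0563 s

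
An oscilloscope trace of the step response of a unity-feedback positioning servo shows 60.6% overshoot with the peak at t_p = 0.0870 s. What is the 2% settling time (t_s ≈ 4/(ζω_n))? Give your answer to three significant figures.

From the overshoot, ζ = −ln(OS)/√(π²+ln²(OS)) = 0.157.
From t_p = π/ω_d, ω_d = π/0.0870 = 36.1 rad/s, so ω_n = ω_d/√(1−ζ²) = 36.6 rad/s.
t_s ≈ 4/(ζω_n) = 4/(0.157·36.6) = 0.695 s.

t_s ≈ 0.695 s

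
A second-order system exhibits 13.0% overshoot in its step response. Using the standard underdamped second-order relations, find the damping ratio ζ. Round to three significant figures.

ζ ≈ 0.545

Inverting the overshoot relation: ζ = |ln 0.130|/√(π² + ln²0.130) = 0.545.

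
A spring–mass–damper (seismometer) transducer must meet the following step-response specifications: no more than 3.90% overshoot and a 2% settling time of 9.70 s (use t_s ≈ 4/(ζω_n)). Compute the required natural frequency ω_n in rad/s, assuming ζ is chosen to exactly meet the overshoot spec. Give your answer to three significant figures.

ω_n ≈ 0.574 rad/s

Inverting the overshoot relation: ζ = |ln 0.0390|/√(π² + ln²0.0390) = 0.718.
From t_s ≈ 4/(ζω_n): ω_n = 4/(ζ·t_s) = 4/(0.718·9.70) = 0.574 rad/s.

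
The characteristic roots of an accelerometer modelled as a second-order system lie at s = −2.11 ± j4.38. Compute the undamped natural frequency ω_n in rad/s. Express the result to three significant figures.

The poles are at −σ ± jω_d with σ = 2.11 and ω_d = 4.38, so ω_n = √(σ²+ω_d²) = 4.86 rad/s and ζ = σ/ω_n = 0.434.

ω_n ≈ 4.86 rad/s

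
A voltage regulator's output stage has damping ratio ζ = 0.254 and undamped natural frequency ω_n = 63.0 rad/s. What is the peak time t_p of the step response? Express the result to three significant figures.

The damped frequency is ω_d = ω_n√(1−ζ²) = 63.0·√(1−0.0645) = 60.9 rad/s.
Peak time t_p = π/ω_d = π/60.9 = 0.0516 s.

t_p ≈ 0.0516 s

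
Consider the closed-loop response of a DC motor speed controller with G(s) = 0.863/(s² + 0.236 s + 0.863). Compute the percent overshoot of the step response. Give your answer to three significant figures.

Matching coefficients with s² + 2ζω_n s + ω_n² gives ω_n² = 0.863 ⇒ ω_n = 0.929 rad/s, and ζ = 0.236/(2ω_n) = 0.127.
%OS = 100 e^{−πζ/√(1−ζ²)} with ζ = 0.127 gives 66.9%.

%OS ≈ 66.9%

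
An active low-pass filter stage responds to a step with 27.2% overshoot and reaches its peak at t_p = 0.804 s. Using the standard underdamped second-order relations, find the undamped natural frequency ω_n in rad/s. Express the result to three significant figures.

ζ from %OS: ζ = |ln 0.272|/√(π²+ln²0.272) = 0.383.
From t_p = π/ω_d, ω_d = π/0.804 = 3.91 rad/s, so ω_n = ω_d/√(1−ζ²) = 4.23 rad/s.

ω_n ≈ 4.23 rad/s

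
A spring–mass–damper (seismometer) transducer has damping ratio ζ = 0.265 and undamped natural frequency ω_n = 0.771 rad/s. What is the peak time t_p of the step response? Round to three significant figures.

The damped frequency is ω_d = ω_n√(1−ζ²) = 0.771·√(1−0.0702) = 0.743 rad/s.
Peak time t_p = π/ω_d = π/0.743 = 4.23 s.

t_p ≈ 4.23 s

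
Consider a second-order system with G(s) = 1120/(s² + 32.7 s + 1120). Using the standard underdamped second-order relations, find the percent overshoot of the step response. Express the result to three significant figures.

ω_n = √1120 = 33.5 rad/s; ζ = 32.7/(2·33.5) = 0.489.
Overshoot: exp(−π·0.489/√(1−0.489²)) = 0.172, i.e. 17.2%.

%OS ≈ 17.2%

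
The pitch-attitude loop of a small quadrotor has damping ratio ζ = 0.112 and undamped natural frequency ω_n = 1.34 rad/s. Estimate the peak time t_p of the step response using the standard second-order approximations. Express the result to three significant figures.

The damped frequency is ω_d = ω_n√(1−ζ²) = 1.34·√(1−0.0125) = 1.33 rad/s.
Peak time t_p = π/ω_d = π/1.33 = 2.36 s.

t_p ≈ 2.36 s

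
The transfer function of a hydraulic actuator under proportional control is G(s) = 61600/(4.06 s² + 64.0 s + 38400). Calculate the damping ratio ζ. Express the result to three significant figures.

ζ ≈ 0.0810

Dividing through by 4.06: denominator becomes s² + 15.76 s + 9458.
So ω_n = √9458 = 97.3 rad/s and ζ = 15.76/(2·97.3) = 0.0810.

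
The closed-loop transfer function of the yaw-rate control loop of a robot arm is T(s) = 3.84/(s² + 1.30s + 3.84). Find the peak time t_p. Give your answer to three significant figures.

Matching coefficients with s² + 2ζω_n s + ω_n² gives ω_n² = 3.84 ⇒ ω_n = 1.96 rad/s, and ζ = 1.30/(2ω_n) = 0.332.
The damped frequency ω_d = ω_n√(1−ζ²) = 1.85 rad/s. Then t_p = π/ω_d = 1.70 s.

t_p ≈ 1.70 s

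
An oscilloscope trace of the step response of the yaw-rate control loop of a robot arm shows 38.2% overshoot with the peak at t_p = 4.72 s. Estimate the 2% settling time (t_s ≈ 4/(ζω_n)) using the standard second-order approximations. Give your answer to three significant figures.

t_s ≈ 19.6 s

ζ from %OS: ζ = |ln 0.382|/√(π²+ln²0.382) = 0.293.
t_p = π/ω_d ⇒ ω_d = 0.666 rad/s; then ω_n = ω_d/√(1−ζ²) = 0.696 rad/s.
t_s ≈ 4/(ζω_n) = 4/(0.293·0.696) = 19.6 s.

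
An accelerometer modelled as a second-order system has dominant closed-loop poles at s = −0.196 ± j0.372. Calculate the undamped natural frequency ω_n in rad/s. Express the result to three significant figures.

|pole| = ω_n = √(0.196² + 0.372²) = 0.420 rad/s; ζ = cos θ = σ/ω_n = 0.466.

ω_n ≈ 0.420 rad/s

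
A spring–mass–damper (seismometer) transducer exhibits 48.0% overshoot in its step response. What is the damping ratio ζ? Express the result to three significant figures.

ζ = −ln(OS)/√(π² + (ln OS)²). With OS = 0.480, ln OS = −0.7340 and ζ = 0.7340/3.226 = 0.228.

ζ ≈ 0.228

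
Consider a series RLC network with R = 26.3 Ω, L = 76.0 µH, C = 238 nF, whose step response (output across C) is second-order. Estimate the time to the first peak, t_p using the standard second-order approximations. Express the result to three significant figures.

For a series RLC circuit (capacitor voltage as output), ω_n = 1/√(LC) = 1/√(76.0 µH · 238 nF) = 235000 rad/s.
ζ = (R/2)·√(C/L) = (26.3/2)·√(238 nF/76.0 µH) = 0.736.
The damped frequency ω_d = ω_n√(1−ζ²) = 159000 rad/s. t_p = π/ω_d = 0.0000197 s.

t_p ≈ 0.0000197 s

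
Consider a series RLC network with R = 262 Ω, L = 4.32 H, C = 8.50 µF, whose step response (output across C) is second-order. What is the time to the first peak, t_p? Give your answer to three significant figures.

t_p ≈ 0.0194 s

For a series RLC circuit (capacitor voltage as output), ω_n = 1/√(LC) = 1/√(4.32 H · 8.50 µF) = 165 rad/s.
ζ = (R/2)·√(C/L) = (262/2)·√(8.50 µF/4.32 H) = 0.184.
The damped frequency ω_d = ω_n√(1−ζ²) = 162 rad/s. t_p = π/ω_d = 0.0194 s.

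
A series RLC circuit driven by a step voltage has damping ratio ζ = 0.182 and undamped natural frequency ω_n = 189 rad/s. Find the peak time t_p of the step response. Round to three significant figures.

t_p ≈ 0.0169 s

The damped frequency is ω_d = ω_n√(1−ζ²) = 189·√(1−0.0331) = 186 rad/s.
Peak time t_p = π/ω_d = π/186 = 0.0169 s.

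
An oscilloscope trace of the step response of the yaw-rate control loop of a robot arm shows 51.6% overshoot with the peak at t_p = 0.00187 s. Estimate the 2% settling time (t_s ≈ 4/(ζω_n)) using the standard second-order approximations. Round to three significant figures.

t_s ≈ 0.0113 s

The overshoot fixes ζ = −ln(OS)/√(π²+ln²(OS)) = 0.206.
t_p = π/ω_d ⇒ ω_d = 1680 rad/s; then ω_n = ω_d/√(1−ζ²) = 1720 rad/s.
t_s ≈ 4/(ζω_n) = 4/(0.206·1720) = 0.0113 s.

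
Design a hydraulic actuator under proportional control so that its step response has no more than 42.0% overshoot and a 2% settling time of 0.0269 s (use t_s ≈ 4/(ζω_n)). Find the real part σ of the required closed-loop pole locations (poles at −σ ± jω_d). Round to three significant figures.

σ ≈ 149

The settling-time spec alone fixes σ = ζω_n = 4/t_s = 4/0.0269 = 149.
(Overshoot then fixes ζ = 0.266 and hence ω_d = σ·√(1−ζ²)/ζ = 539 rad/s.)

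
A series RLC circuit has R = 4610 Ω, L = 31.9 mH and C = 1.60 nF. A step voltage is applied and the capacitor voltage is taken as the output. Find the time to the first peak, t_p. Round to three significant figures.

t_p ≈ 0.0000262 s

For a series RLC circuit (capacitor voltage as output), ω_n = 1/√(LC) = 1/√(31.9 mH · 1.60 nF) = 140000 rad/s.
ζ = (R/2)·√(C/L) = (4610/2)·√(1.60 nF/31.9 mH) = 0.516.
ω_d = ω_n√(1−ζ²) = 120000 rad/s. t_p = π/ω_d = 0.0000262 s.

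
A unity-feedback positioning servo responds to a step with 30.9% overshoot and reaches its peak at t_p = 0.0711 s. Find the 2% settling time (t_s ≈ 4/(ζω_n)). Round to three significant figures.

t_s ≈ 0.242 s

From the overshoot, ζ = −ln(OS)/√(π²+ln²(OS)) = 0.350.
From t_p = π/ω_d, ω_d = π/0.0711 = 44.2 rad/s, so ω_n = ω_d/√(1−ζ²) = 47.2 rad/s.
t_s ≈ 4/(ζω_n) = 4/(0.350·47.2) = 0.242 s.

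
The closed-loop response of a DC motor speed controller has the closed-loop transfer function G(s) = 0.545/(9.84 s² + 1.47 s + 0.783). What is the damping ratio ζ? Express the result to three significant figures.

ζ ≈ 0.265

Dividing through by 9.84: denominator becomes s² + 0.1494 s + 0.07957.
So ω_n = √0.07957 = 0.282 rad/s and ζ = 0.1494/(2·0.282) = 0.265.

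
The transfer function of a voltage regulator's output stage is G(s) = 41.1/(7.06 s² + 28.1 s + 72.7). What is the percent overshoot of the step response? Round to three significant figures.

Dividing through by 7.06: denominator becomes s² + 3.980 s + 10.30.
So ω_n = √10.30 = 3.21 rad/s and ζ = 3.980/(2·3.21) = 0.620.
Overshoot: exp(−π·0.620/√(1−0.620²)) = 0.0834, i.e. 8.34%.

%OS ≈ 8.34%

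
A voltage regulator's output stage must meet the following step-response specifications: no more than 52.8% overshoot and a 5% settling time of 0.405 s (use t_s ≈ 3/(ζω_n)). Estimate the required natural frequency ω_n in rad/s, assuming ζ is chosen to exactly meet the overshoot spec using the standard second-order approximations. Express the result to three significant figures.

From %OS = 100·exp(−πζ/√(1−ζ²)), invert to get ζ = −ln(OS)/√(π² + ln²(OS)) with OS = 0.528.
−ln 0.528 = 0.6387, so ζ = 0.6387/√(π² + 0.4079) = 0.199.
From t_s ≈ 3/(ζω_n): ω_n = 3/(ζ·t_s) = 3/(0.199·0.405) = 37.2 rad/s.

ω_n ≈ 37.2 rad/s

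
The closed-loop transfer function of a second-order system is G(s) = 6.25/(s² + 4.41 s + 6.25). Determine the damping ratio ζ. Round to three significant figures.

Comparing the denominator to s² + 2ζω_n s + ω_n²: ω_n = √6.25 = 2.50 rad/s, and 2ζω_n = 4.41 so ζ = 4.41/(2·2.50) = 0.882.

ζ ≈ 0.882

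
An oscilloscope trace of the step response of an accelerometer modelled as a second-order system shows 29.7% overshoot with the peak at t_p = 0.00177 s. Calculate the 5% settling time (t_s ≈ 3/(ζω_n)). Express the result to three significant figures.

ζ from %OS: ζ = |ln 0.297|/√(π²+ln²0.297) = 0.360.
t_p = π/ω_d ⇒ ω_d = 1770 rad/s; then ω_n = ω_d/√(1−ζ²) = 1900 rad/s.
t_s ≈ 3/(ζω_n) = 3/(0.360·1900) = 0.00437 s.

t_s ≈ 0.00437 s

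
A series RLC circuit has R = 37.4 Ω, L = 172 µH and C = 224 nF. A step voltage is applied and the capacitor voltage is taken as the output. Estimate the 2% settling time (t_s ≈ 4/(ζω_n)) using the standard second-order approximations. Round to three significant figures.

t_s ≈ 0.0000368 s

For a series RLC circuit (capacitor voltage as output), ω_n = 1/√(LC) = 1/√(172 µH · 224 nF) = 161000 rad/s.
ζ = (R/2)·√(C/L) = (37.4/2)·√(224 nF/172 µH) = 0.675.
t_s ≈ 4/(ζω_n) = 0.0000368 s.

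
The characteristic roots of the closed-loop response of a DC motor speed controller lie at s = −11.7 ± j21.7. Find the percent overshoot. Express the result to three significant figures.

With σ = 11.7, ω_d = 21.7: ω_n = √(σ²+ω_d²) = 24.7 rad/s, ζ = σ/ω_n = 0.475.
Overshoot: exp(−π·0.475/√(1−0.475²)) = 0.184, i.e. 18.4%.

%OS ≈ 18.4%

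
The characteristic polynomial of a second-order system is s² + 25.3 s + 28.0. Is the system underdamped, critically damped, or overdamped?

overdamped

a² − 4b = 530 > 0 (two distinct real roots); the system is overdamped.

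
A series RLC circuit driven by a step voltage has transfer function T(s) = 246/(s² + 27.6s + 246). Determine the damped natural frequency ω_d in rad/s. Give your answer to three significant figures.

ω_d ≈ 7.45 rad/s

ω_n = √246 = 15.7 rad/s; ζ = 27.6/(2·15.7) = 0.880.
ω_d = 15.7·√(1 − 0.880²) = 7.45 rad/s.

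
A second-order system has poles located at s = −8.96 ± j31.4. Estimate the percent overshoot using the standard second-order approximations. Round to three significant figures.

|pole| = ω_n = √(8.96² + 31.4²) = 32.7 rad/s; ζ = cos θ = σ/ω_n = 0.274.
Overshoot: exp(−π·0.274/√(1−0.274²)) = 0.408, i.e. 40.8%.

%OS ≈ 40.8%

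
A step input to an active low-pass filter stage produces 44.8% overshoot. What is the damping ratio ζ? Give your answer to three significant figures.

ζ ≈ 0.248

Inverting the overshoot relation: ζ = |ln 0.448|/√(π² + ln²0.448) = 0.248.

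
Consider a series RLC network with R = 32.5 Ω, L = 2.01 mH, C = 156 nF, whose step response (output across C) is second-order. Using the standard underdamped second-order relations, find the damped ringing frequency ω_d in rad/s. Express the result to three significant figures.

ω_d ≈ 55900 rad/s

For a series RLC circuit (capacitor voltage as output), ω_n = 1/√(LC) = 1/√(2.01 mH · 156 nF) = 56500 rad/s.
ζ = (R/2)·√(C/L) = (32.5/2)·√(156 nF/2.01 mH) = 0.143.
ω_d = ω_n√(1−ζ²) = 55900 rad/s.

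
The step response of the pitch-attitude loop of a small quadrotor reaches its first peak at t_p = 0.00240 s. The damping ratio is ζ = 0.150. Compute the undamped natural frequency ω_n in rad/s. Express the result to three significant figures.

ω_n ≈ 1320 rad/s

Peak time t_p = π/ω_d, so ω_d = π/t_p = π/0.00240 = 1310 rad/s.
ω_n = ω_d/√(1−ζ²) = 1310/√0.978 = 1320 rad/s.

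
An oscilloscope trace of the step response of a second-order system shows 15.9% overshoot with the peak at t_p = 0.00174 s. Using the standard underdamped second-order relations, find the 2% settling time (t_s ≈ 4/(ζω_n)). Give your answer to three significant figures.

t_s ≈ 0.00378 s

ζ from %OS: ζ = |ln 0.159|/√(π²+ln²0.159) = 0.505.
t_p = π/ω_d ⇒ ω_d = 1810 rad/s; then ω_n = ω_d/√(1−ζ²) = 2090 rad/s.
t_s ≈ 4/(ζω_n) = 4/(0.505·2090) = 0.00378 s.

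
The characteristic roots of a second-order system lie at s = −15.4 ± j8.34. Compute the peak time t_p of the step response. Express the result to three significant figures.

t_p = π/ω_d with ω_d = 8.34 (the imaginary part), so t_p = 0.377 s.

t_p ≈ 0.377 s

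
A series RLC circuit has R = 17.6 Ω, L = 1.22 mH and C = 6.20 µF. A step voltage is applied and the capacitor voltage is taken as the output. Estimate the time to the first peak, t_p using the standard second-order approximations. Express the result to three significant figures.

For a series RLC circuit (capacitor voltage as output), ω_n = 1/√(LC) = 1/√(1.22 mH · 6.20 µF) = 11500 rad/s.
ζ = (R/2)·√(C/L) = (17.6/2)·√(6.20 µF/1.22 mH) = 0.627.
ω_d = ω_n√(1−ζ²) = 8950 rad/s. t_p = π/ω_d = 0.000351 s.

t_p ≈ 0.000351 s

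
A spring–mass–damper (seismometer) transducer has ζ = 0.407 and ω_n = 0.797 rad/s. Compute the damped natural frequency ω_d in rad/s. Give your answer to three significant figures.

ω_d = ω_n√(1−ζ²) = 0.797·√0.834 = 0.728 rad/s.

ω_d ≈ 0.728 rad/s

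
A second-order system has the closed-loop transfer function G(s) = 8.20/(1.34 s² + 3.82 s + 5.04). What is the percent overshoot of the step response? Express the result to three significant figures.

Dividing through by 1.34: denominator becomes s² + 2.851 s + 3.761.
So ω_n = √3.761 = 1.94 rad/s and ζ = 2.851/(2·1.94) = 0.735.
%OS = 100·exp(−πζ/√(1−ζ²)) = 3.32%.

%OS ≈ 3.32%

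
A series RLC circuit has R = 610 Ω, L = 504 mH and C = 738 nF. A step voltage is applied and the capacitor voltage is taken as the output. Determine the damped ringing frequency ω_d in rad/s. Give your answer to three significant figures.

ω_d ≈ 1520 rad/s

For a series RLC circuit (capacitor voltage as output), ω_n = 1/√(LC) = 1/√(504 mH · 738 nF) = 1640 rad/s.
ζ = (R/2)·√(C/L) = (610/2)·√(738 nF/504 mH) = 0.369.
The damped frequency ω_d = ω_n√(1−ζ²) = 1520 rad/s.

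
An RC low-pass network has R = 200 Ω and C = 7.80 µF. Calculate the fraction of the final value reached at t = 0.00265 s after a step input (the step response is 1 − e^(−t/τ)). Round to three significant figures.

y/y_∞ ≈ 0.817

τ = RC = 200 × 7.80 µF = 0.00156 s.
y(t)/y_∞ = 1 − e^(−t/τ) = 1 − e^(−0.00265/0.00156) = 1 − e^(−1.70) = 0.817.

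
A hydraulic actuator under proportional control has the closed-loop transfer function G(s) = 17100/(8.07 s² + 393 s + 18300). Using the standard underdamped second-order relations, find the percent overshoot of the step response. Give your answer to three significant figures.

Dividing through by 8.07: denominator becomes s² + 48.70 s + 2268.
So ω_n = √2268 = 47.6 rad/s and ζ = 48.70/(2·47.6) = 0.511.
Overshoot: exp(−π·0.511/√(1−0.511²)) = 0.154, i.e. 15.4%.

%OS ≈ 15.4%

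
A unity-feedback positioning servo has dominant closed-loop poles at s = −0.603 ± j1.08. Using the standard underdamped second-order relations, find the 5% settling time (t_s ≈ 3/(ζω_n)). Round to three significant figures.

For poles at −σ ± jω_d, ζω_n = σ = 0.603, so t_s ≈ 3/σ = 4.98 s.

t_s ≈ 4.98 s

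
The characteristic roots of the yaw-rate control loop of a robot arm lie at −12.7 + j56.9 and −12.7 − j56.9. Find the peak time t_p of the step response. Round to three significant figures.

t_p = π/ω_d with ω_d = 56.9 (the imaginary part), so t_p = 0.0552 s.

t_p ≈ 0.0552 s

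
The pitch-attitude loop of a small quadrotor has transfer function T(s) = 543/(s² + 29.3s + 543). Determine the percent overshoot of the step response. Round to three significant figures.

ω_n = √543 = 23.3 rad/s; ζ = 29.3/(2·23.3) = 0.629.
%OS = 100·exp(−πζ/√(1−ζ²)) = 7.89%.

%OS ≈ 7.89%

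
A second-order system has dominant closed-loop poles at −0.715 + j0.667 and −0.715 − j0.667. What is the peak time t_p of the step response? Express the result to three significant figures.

t_p ≈ 4.71 s

t_p = π/ω_d with ω_d = 0.667 (the imaginary part), so t_p = 4.71 s.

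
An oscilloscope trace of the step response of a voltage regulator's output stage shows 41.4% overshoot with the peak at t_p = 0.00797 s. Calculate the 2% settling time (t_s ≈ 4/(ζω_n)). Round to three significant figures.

t_s ≈ 0.0361 s

From the overshoot, ζ = −ln(OS)/√(π²+ln²(OS)) = 0.270.
From t_p = π/ω_d, ω_d = π/0.00797 = 394 rad/s, so ω_n = ω_d/√(1−ζ²) = 409 rad/s.
t_s ≈ 4/(ζω_n) = 4/(0.270·409) = 0.0361 s.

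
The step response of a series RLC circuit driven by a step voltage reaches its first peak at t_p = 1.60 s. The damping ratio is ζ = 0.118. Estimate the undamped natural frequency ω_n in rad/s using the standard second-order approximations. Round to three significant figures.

Peak time t_p = π/ω_d, so ω_d = π/t_p = π/1.60 = 1.96 rad/s.
ω_n = ω_d/√(1−ζ²) = 1.96/√0.986 = 1.98 rad/s.

ω_n ≈ 1.98 rad/s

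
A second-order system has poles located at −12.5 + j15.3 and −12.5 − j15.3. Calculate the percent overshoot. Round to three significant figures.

%OS ≈ 7.68%

With σ = 12.5, ω_d = 15.3: ω_n = √(σ²+ω_d²) = 19.8 rad/s, ζ = σ/ω_n = 0.633.
%OS = 100·exp(−πζ/√(1−ζ²)) = 7.68%.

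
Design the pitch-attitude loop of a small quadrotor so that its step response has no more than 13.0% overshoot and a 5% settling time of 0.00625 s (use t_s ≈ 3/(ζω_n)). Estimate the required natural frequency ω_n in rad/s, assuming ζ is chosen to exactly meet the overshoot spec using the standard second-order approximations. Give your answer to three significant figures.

ω_n ≈ 881 rad/s

ζ = −ln(OS)/√(π² + (ln OS)²). With OS = 0.130, ln OS = −2.040 and ζ = 2.040/3.746 = 0.545.
Then ω_n = 3/(ζ t_s) = 3/(0.545 × 0.00625) = 881 rad/s.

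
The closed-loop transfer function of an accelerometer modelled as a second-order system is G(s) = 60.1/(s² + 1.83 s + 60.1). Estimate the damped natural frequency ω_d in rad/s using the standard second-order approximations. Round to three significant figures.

ω_d ≈ 7.70 rad/s

ω_n = √60.1 = 7.75 rad/s; ζ = 1.83/(2·7.75) = 0.118.
ω_d = ω_n√(1−ζ²) = 7.70 rad/s.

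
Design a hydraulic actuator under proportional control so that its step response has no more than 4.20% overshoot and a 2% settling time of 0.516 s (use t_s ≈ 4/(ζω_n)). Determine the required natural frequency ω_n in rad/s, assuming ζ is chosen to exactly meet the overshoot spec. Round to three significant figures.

From %OS = 100·exp(−πζ/√(1−ζ²)), invert to get ζ = −ln(OS)/√(π² + ln²(OS)) with OS = 0.0420.
−ln 0.0420 = 3.170, so ζ = 3.170/√(π² + 10.05) = 0.710.
Then ω_n = 4/(ζ t_s) = 4/(0.710 × 0.516) = 10.9 rad/s.

ω_n ≈ 10.9 rad/s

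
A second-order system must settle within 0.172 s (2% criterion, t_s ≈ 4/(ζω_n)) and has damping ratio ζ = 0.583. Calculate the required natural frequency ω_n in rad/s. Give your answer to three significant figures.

ω_n ≈ 39.9 rad/s

Rearranging t_s ≈ 4/(ζω_n) gives ω_n = 4/(ζ·t_s) = 4/(0.583 × 0.172) = 39.9 rad/s.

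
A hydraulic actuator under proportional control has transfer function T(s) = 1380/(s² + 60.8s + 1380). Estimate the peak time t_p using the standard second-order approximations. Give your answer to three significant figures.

t_p ≈ 0.147 s

ω_n = √1380 = 37.1 rad/s; ζ = 60.8/(2·37.1) = 0.818.
The damped frequency ω_d = ω_n√(1−ζ²) = 21.4 rad/s. Then t_p = π/ω_d = 0.147 s.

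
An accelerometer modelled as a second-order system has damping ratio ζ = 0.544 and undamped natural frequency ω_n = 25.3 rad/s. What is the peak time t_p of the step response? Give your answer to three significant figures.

The damped frequency is ω_d = ω_n√(1−ζ²) = 25.3·√(1−0.296) = 21.2 rad/s.
Peak time t_p = π/ω_d = π/21.2 = 0.148 s.

t_p ≈ 0.148 s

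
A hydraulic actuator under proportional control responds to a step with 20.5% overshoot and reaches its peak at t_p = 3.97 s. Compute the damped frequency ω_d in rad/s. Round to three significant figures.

t_p = π/ω_d, so ω_d = π/3.97 = 0.791 rad/s.

ω_d ≈ 0.791 rad/s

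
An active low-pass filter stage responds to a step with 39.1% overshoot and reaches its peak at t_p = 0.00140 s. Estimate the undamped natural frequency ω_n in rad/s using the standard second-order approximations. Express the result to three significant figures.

The overshoot fixes ζ = −ln(OS)/√(π²+ln²(OS)) = 0.286.
From t_p = π/ω_d, ω_d = π/0.00140 = 2240 rad/s, so ω_n = ω_d/√(1−ζ²) = 2340 rad/s.

ω_n ≈ 2340 rad/s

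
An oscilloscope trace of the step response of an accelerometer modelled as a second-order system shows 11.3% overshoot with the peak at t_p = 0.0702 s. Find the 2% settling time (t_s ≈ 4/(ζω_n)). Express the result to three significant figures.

ζ from %OS: ζ = |ln 0.113|/√(π²+ln²0.113) = 0.570.
From t_p = π/ω_d, ω_d = π/0.0702 = 44.8 rad/s, so ω_n = ω_d/√(1−ζ²) = 54.5 rad/s.
t_s ≈ 4/(ζω_n) = 4/(0.570·54.5) = 0.129 s.

t_s ≈ 0.129 s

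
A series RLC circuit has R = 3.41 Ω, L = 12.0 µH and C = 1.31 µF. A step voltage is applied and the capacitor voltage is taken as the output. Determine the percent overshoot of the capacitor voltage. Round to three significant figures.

%OS ≈ 11.7%

For a series RLC circuit (capacitor voltage as output), ω_n = 1/√(LC) = 1/√(12.0 µH · 1.31 µF) = 252000 rad/s.
ζ = (R/2)·√(C/L) = (3.41/2)·√(1.31 µF/12.0 µH) = 0.563.
%OS = 100 e^{−πζ/√(1−ζ²)} with ζ = 0.563 gives 11.7%.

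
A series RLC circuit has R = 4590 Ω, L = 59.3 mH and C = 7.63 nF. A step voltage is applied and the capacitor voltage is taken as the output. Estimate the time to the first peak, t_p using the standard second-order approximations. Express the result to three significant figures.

For a series RLC circuit (capacitor voltage as output), ω_n = 1/√(LC) = 1/√(59.3 mH · 7.63 nF) = 47000 rad/s.
ζ = (R/2)·√(C/L) = (4590/2)·√(7.63 nF/59.3 mH) = 0.823.
ω_d = ω_n√(1−ζ²) = 26700 rad/s. t_p = π/ω_d = 0.000118 s.

t_p ≈ 0.000118 s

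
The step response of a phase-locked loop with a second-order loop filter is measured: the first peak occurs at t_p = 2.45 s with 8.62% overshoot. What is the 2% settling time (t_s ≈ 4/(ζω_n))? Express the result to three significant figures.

ζ from %OS: ζ = |ln 0.0862|/√(π²+ln²0.0862) = 0.615.
t_p = π/ω_d ⇒ ω_d = 1.28 rad/s; then ω_n = ω_d/√(1−ζ²) = 1.63 rad/s.
t_s ≈ 4/(ζω_n) = 4/(0.615·1.63) = 4.00 s.

t_s ≈ 4.00 s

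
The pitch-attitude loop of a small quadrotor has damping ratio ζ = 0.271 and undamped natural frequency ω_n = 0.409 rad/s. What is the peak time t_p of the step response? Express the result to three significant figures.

t_p ≈ 7.98 s

The damped frequency is ω_d = ω_n√(1−ζ²) = 0.409·√(1−0.0734) = 0.394 rad/s.
Peak time t_p = π/ω_d = π/0.394 = 7.98 s.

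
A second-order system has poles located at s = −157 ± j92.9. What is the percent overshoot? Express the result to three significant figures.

|pole| = ω_n = √(157² + 92.9²) = 182 rad/s; ζ = cos θ = σ/ω_n = 0.861.
%OS = 100·exp(−πζ/√(1−ζ²)) = 0.495%.

%OS ≈ 0.495%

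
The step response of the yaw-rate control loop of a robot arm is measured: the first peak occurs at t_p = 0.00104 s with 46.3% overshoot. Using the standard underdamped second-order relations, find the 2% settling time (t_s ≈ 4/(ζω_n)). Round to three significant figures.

The overshoot fixes ζ = −ln(OS)/√(π²+ln²(OS)) = 0.238.
t_p = π/ω_d ⇒ ω_d = 3020 rad/s; then ω_n = ω_d/√(1−ζ²) = 3110 rad/s.
t_s ≈ 4/(ζω_n) = 4/(0.238·3110) = 0.00540 s.

t_s ≈ 0.00540 s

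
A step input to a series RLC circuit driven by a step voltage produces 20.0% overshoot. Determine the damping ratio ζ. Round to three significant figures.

ζ ≈ 0.456

ζ = −ln(OS)/√(π² + (ln OS)²). With OS = 0.200, ln OS = −1.609 and ζ = 1.609/3.530 = 0.456.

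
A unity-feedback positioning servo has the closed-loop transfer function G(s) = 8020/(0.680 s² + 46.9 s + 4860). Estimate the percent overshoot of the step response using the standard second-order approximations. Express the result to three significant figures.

Dividing through by 0.680: denominator becomes s² + 68.97 s + 7147.
So ω_n = √7147 = 84.5 rad/s and ζ = 68.97/(2·84.5) = 0.408.
%OS = 100·exp(−πζ/√(1−ζ²)) = 24.6%.

%OS ≈ 24.6%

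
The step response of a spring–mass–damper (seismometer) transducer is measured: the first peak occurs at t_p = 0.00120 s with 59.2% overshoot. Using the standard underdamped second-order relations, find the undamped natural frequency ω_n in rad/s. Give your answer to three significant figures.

The overshoot fixes ζ = −ln(OS)/√(π²+ln²(OS)) = 0.165.
From t_p = π/ω_d, ω_d = π/0.00120 = 2620 rad/s, so ω_n = ω_d/√(1−ζ²) = 2650 rad/s.

ω_n ≈ 2650 rad/s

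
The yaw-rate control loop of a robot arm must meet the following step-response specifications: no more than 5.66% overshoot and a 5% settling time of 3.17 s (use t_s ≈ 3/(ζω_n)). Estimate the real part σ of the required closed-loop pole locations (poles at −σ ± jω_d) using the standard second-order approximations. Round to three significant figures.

σ ≈ 0.946

The settling-time spec alone fixes σ = ζω_n = 3/t_s = 3/3.17 = 0.946.
(Overshoot then fixes ζ = 0.675 and hence ω_d = σ·√(1−ζ²)/ζ = 1.04 rad/s.)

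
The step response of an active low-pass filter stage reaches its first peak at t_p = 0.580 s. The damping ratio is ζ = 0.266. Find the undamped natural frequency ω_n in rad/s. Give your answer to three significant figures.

ω_n ≈ 5.62 rad/s

Peak time t_p = π/ω_d, so ω_d = π/t_p = π/0.580 = 5.42 rad/s.
ω_n = ω_d/√(1−ζ²) = 5.42/√0.929 = 5.62 rad/s.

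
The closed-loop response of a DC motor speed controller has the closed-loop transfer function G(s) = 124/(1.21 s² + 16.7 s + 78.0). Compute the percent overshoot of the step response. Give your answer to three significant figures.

Dividing through by 1.21: denominator becomes s² + 13.80 s + 64.46.
So ω_n = √64.46 = 8.03 rad/s and ζ = 13.80/(2·8.03) = 0.860.
%OS = 100·exp(−πζ/√(1−ζ²)) = 0.508%.

%OS ≈ 0.508%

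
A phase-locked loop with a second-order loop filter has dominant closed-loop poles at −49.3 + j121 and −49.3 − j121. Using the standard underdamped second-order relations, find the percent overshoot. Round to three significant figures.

%OS ≈ 27.8%

The poles are at −σ ± jω_d with σ = 49.3 and ω_d = 121, so ω_n = √(σ²+ω_d²) = 131 rad/s and ζ = σ/ω_n = 0.377.
%OS = 100 e^{−πζ/√(1−ζ²)} with ζ = 0.377 gives 27.8%.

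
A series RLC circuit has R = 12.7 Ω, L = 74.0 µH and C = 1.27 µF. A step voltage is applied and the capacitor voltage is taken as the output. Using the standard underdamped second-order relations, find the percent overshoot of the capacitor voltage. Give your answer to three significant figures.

For a series RLC circuit (capacitor voltage as output), ω_n = 1/√(LC) = 1/√(74.0 µH · 1.27 µF) = 103000 rad/s.
ζ = (R/2)·√(C/L) = (12.7/2)·√(1.27 µF/74.0 µH) = 0.832.
Overshoot: exp(−π·0.832/√(1−0.832²)) = 0.00901, i.e. 0.901%.

%OS ≈ 0.901%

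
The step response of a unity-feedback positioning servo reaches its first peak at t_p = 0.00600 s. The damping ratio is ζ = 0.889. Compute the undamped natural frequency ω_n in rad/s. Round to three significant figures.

Peak time t_p = π/ω_d, so ω_d = π/t_p = π/0.00600 = 524 rad/s.
ω_n = ω_d/√(1−ζ²) = 524/√0.210 = 1140 rad/s.

ω_n ≈ 1140 rad/s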